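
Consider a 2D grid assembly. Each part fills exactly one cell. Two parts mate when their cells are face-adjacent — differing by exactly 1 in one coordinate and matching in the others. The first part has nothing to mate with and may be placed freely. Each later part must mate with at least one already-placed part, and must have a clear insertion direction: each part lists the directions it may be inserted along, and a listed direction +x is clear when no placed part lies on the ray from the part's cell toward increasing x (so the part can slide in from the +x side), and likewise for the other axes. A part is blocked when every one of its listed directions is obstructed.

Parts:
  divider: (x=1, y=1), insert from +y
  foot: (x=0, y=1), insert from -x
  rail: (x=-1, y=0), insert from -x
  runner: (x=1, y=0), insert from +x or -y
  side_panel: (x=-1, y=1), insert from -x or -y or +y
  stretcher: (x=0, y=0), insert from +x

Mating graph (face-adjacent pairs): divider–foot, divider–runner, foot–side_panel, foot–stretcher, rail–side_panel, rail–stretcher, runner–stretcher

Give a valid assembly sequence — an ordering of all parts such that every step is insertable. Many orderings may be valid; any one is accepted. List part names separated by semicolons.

divider; foot; stretcher; runner; rail; side_panel

1. divider@(1, 1) [+y clear] — {divider}
2. foot@(0, 1) [-x clear] — {divider, foot}
3. stretcher@(0, 0) [+x clear] — {divider, foot, stretcher}
4. runner@(1, 0) [+x clear] — {divider, foot, runner, stretcher}
5. rail@(-1, 0) [-x clear] — {divider, foot, rail, runner, stretcher}
6. side_panel@(-1, 1) [-x clear] — {divider, foot, rail, runner, side_panel, stretcher}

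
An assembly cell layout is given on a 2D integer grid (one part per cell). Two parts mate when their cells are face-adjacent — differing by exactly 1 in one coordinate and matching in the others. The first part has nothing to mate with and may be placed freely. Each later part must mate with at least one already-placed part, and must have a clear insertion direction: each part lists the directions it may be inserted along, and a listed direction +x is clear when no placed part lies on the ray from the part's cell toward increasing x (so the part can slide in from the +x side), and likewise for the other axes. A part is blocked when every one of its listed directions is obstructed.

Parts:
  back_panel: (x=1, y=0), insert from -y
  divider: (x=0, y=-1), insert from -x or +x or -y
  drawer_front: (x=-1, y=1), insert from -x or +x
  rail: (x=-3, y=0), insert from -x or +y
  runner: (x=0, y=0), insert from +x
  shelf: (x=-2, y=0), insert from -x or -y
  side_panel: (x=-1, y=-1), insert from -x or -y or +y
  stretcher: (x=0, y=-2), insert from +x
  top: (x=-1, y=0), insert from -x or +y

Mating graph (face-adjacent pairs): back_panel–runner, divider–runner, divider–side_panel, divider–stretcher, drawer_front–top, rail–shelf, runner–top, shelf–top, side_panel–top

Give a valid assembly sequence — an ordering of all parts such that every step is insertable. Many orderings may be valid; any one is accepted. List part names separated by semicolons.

divider; runner; back_panel; top; drawer_front; stretcher; shelf; rail; side_panel

1. divider@(0, -1) [-x clear] — {divider}
2. runner@(0, 0) [+x clear] — {divider, runner}
3. back_panel@(1, 0) [-y clear] — {back_panel, divider, runner}
4. top@(-1, 0) [-x clear] — {back_panel, divider, runner, top}
5. drawer_front@(-1, 1) [-x clear] — {back_panel, divider, drawer_front, runner, top}
6. stretcher@(0, -2) [+x clear] — {back_panel, divider, drawer_front, runner, stretcher, top}
7. shelf@(-2, 0) [-x clear] — {back_panel, divider, drawer_front, runner, shelf, stretcher, top}
8. rail@(-3, 0) [-x clear] — {back_panel, divider, drawer_front, rail, runner, shelf, stretcher, top}
9. side_panel@(-1, -1) [-x clear] — {back_panel, divider, drawer_front, rail, runner, shelf, side_panel, stretcher, top}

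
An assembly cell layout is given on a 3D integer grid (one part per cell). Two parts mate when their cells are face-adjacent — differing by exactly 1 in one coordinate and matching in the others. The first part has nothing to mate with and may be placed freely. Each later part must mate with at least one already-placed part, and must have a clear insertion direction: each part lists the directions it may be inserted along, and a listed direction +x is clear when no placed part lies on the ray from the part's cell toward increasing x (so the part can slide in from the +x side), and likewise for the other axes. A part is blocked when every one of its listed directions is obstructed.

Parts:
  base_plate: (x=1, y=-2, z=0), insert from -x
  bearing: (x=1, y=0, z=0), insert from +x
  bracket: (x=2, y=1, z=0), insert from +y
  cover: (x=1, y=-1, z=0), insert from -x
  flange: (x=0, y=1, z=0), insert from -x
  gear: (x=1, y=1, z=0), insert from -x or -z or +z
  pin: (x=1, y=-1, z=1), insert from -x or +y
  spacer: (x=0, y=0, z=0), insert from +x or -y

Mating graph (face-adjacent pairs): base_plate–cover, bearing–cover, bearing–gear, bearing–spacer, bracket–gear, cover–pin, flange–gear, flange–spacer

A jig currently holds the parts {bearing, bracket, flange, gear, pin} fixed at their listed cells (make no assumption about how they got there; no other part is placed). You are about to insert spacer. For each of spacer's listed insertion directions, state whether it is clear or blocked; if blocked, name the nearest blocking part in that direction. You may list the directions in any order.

+x: blocked by bearing; -y: clear

+x: nearest on ray is bearing@(1, 0, 0) ⇒ blocked
-y: ray from spacer(0, 0, 0) has no placed part ⇒ clear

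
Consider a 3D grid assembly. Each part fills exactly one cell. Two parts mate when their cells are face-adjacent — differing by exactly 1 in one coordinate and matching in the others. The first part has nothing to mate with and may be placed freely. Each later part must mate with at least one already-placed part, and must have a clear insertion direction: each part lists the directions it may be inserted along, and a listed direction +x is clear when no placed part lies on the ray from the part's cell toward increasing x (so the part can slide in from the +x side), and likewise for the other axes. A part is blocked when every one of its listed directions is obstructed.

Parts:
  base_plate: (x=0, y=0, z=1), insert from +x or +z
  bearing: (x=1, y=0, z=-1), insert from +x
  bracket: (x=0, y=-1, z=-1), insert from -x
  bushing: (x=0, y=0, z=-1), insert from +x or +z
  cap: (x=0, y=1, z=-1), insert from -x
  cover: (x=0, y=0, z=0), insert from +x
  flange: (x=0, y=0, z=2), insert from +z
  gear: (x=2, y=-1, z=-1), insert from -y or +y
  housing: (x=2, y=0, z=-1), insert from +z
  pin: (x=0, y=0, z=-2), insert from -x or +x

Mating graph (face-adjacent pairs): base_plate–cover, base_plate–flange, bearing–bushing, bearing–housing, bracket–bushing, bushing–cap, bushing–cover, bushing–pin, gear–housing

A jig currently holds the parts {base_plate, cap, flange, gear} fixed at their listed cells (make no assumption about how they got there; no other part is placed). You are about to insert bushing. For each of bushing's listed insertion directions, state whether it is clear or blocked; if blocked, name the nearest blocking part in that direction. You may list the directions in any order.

+x: ray from bushing(0, 0, -1) has no placed part ⇒ clear
+z: nearest on ray is base_plate@(0, 0, 1) ⇒ blocked

+x: clear; +z: blocked by base_plate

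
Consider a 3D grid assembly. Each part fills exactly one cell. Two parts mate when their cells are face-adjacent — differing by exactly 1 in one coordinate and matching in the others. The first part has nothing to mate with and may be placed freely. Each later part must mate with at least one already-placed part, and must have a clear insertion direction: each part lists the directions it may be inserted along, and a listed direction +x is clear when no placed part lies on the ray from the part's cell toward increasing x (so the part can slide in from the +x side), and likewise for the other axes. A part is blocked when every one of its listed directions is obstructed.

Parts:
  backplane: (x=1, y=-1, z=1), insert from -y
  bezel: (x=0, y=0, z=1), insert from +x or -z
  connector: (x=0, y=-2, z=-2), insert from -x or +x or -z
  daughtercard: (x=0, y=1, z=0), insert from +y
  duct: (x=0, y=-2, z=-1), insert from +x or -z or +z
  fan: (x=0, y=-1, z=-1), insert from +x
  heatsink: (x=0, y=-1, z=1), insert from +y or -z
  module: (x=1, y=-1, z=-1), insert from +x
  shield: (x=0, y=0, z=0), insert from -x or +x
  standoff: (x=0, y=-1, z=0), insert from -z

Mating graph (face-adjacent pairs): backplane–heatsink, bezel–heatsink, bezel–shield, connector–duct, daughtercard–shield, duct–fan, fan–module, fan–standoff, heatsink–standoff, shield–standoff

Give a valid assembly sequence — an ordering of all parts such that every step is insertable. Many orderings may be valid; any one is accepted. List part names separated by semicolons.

1. backplane@(1, -1, 1) [-y clear] — {backplane}
2. heatsink@(0, -1, 1) [+y clear] — {backplane, heatsink}
3. bezel@(0, 0, 1) [+x clear] — {backplane, bezel, heatsink}
4. standoff@(0, -1, 0) [-z clear] — {backplane, bezel, heatsink, standoff}
5. fan@(0, -1, -1) [+x clear] — {backplane, bezel, fan, heatsink, standoff}
6. module@(1, -1, -1) [+x clear] — {backplane, bezel, fan, heatsink, module, standoff}
7. duct@(0, -2, -1) [+x clear] — {backplane, bezel, duct, fan, heatsink, module, standoff}
8. connector@(0, -2, -2) [-x clear] — {backplane, bezel, connector, duct, fan, heatsink, module, standoff}
9. shield@(0, 0, 0) [-x clear] — {backplane, bezel, connector, duct, fan, heatsink, module, shield, standoff}
10. daughtercard@(0, 1, 0) [+y clear] — {backplane, bezel, connector, daughtercard, duct, fan, heatsink, module, shield, standoff}

backplane; heatsink; bezel; standoff; fan; module; duct; connector; shield; daughtercard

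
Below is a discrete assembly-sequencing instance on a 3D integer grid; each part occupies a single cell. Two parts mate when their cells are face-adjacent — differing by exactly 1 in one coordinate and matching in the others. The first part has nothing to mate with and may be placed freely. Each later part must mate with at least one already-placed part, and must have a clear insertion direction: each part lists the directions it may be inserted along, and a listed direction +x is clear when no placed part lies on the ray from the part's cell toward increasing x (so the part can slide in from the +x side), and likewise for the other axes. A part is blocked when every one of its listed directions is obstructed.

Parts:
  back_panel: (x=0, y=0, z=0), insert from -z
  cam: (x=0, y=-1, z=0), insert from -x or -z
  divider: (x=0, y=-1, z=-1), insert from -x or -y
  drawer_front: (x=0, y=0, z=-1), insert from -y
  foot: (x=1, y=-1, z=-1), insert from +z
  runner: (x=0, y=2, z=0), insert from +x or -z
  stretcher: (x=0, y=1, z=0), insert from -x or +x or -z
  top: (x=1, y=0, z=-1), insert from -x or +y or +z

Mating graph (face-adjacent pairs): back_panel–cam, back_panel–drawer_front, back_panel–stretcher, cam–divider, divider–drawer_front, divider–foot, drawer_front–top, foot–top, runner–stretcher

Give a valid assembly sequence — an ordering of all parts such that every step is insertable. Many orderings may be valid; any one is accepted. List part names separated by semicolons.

1. back_panel@(0, 0, 0) [-z clear] — {back_panel}
2. drawer_front@(0, 0, -1) [-y clear] — {back_panel, drawer_front}
3. divider@(0, -1, -1) [-x clear] — {back_panel, divider, drawer_front}
4. top@(1, 0, -1) [+y clear] — {back_panel, divider, drawer_front, top}
5. stretcher@(0, 1, 0) [-x clear] — {back_panel, divider, drawer_front, stretcher, top}
6. runner@(0, 2, 0) [+x clear] — {back_panel, divider, drawer_front, runner, stretcher, top}
7. foot@(1, -1, -1) [+z clear] — {back_panel, divider, drawer_front, foot, runner, stretcher, top}
8. cam@(0, -1, 0) [-x clear] — {back_panel, cam, divider, drawer_front, foot, runner, stretcher, top}

back_panel; drawer_front; divider; top; stretcher; runner; foot; cam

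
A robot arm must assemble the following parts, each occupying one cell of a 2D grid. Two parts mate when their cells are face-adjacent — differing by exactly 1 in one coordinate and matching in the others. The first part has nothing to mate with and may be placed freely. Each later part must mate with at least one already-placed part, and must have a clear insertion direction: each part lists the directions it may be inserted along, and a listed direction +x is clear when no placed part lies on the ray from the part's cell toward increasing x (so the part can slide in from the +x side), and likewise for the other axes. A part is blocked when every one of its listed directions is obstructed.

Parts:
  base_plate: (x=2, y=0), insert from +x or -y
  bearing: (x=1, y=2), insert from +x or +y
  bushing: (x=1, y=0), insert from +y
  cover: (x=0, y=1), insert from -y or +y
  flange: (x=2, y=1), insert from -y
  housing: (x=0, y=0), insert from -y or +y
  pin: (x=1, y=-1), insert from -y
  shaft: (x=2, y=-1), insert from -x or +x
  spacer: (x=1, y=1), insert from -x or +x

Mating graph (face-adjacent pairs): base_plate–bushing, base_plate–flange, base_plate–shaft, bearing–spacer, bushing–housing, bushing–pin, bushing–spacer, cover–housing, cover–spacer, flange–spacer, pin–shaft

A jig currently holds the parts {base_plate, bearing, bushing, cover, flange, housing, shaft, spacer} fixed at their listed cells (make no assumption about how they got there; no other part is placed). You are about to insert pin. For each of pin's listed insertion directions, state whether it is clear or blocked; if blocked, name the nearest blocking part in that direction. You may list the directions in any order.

-y: clear

-y: ray from pin(1, -1) has no placed part ⇒ clear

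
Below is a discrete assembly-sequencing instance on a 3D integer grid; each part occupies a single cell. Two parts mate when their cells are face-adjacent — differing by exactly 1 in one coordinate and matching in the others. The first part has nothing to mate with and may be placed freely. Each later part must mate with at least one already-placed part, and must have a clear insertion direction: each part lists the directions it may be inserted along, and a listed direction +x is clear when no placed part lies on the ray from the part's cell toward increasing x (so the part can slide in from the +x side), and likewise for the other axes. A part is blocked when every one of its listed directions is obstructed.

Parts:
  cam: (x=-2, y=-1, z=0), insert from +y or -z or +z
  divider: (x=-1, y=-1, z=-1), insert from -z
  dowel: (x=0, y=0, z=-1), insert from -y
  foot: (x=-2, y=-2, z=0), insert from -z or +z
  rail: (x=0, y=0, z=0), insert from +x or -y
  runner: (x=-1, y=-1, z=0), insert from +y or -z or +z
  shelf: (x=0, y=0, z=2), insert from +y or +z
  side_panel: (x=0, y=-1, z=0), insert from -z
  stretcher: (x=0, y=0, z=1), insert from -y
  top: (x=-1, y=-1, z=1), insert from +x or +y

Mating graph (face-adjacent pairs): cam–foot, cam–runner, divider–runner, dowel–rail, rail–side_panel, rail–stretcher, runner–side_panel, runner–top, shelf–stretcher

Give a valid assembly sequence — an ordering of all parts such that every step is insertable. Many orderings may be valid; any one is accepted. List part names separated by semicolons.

divider; runner; top; side_panel; rail; stretcher; dowel; shelf; cam; foot

1. divider@(-1, -1, -1) [-z clear] — {divider}
2. runner@(-1, -1, 0) [+y clear] — {divider, runner}
3. top@(-1, -1, 1) [+x clear] — {divider, runner, top}
4. side_panel@(0, -1, 0) [-z clear] — {divider, runner, side_panel, top}
5. rail@(0, 0, 0) [+x clear] — {divider, rail, runner, side_panel, top}
6. stretcher@(0, 0, 1) [-y clear] — {divider, rail, runner, side_panel, stretcher, top}
7. dowel@(0, 0, -1) [-y clear] — {divider, dowel, rail, runner, side_panel, stretcher, top}
8. shelf@(0, 0, 2) [+y clear] — {divider, dowel, rail, runner, shelf, side_panel, stretcher, top}
9. cam@(-2, -1, 0) [+y clear] — {cam, divider, dowel, rail, runner, shelf, side_panel, stretcher, top}
10. foot@(-2, -2, 0) [-z clear] — {cam, divider, dowel, foot, rail, runner, shelf, side_panel, stretcher, top}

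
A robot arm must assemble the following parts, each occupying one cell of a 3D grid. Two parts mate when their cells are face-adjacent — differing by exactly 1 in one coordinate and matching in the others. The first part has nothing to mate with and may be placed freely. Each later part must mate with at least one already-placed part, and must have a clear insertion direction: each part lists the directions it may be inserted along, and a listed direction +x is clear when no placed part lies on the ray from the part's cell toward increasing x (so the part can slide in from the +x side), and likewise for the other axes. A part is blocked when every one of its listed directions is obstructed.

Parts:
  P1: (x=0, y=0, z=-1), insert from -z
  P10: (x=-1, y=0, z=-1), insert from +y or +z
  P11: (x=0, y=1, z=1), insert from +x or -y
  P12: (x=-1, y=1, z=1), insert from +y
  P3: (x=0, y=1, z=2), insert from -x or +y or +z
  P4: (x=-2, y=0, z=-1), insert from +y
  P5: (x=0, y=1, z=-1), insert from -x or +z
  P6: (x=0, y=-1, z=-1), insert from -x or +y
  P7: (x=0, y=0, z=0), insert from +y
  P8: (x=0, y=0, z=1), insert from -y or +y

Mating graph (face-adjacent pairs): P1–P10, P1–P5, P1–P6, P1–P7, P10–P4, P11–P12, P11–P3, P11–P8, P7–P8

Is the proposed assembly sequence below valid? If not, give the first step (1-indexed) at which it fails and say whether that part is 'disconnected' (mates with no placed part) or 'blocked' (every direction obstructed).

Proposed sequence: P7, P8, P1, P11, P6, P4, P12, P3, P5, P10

Invalid at step 6 (disconnected)

1. P7@(0, 0, 0) [+y clear] — {P7}
2. P8@(0, 0, 1) [-y clear] — {P7, P8}
3. P1@(0, 0, -1) [-z clear] — {P1, P7, P8}
4. P11@(0, 1, 1) [+x clear] — {P1, P11, P7, P8}
5. P6@(0, -1, -1) [-x clear] — {P1, P11, P6, P7, P8}
6. P4@(-2, 0, -1) — no placed neighbour ⇒ disconnected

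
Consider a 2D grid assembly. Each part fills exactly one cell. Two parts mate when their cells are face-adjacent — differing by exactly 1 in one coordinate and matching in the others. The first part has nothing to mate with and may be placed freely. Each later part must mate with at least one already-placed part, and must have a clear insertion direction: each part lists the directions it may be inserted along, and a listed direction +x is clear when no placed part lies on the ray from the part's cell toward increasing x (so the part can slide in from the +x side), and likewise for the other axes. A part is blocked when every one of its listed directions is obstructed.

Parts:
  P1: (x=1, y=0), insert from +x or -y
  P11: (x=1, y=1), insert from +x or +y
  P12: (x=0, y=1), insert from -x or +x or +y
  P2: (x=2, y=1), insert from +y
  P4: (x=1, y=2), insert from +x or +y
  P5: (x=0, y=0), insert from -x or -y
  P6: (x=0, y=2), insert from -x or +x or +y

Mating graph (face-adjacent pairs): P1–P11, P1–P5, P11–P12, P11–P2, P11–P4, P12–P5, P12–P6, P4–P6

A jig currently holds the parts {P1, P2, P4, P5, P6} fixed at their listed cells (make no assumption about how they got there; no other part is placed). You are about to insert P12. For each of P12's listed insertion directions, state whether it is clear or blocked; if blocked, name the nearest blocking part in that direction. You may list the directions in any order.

-x: ray from P12(0, 1) has no placed part ⇒ clear
+x: nearest on ray is P2@(2, 1) ⇒ blocked
+y: nearest on ray is P6@(0, 2) ⇒ blocked

+x: blocked by P2; +y: blocked by P6; -x: clear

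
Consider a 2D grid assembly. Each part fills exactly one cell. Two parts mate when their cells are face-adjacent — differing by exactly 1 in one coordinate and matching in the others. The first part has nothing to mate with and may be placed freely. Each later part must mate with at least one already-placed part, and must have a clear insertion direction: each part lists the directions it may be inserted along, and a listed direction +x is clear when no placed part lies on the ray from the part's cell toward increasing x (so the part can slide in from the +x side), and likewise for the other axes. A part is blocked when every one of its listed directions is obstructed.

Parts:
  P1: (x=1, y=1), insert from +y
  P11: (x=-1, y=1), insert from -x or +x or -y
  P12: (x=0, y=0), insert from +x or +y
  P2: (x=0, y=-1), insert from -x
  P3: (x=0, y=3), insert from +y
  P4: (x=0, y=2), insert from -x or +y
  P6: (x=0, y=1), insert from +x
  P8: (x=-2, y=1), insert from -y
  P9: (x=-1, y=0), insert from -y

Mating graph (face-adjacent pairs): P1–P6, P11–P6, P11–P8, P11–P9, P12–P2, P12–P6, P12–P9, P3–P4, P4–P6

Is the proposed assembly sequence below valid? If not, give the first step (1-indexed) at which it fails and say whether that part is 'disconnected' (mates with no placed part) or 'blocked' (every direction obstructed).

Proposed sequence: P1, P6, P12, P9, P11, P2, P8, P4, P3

Invalid at step 2 (blocked)

1. P1@(1, 1) [+y clear] — {P1}
2. P6@(0, 1) — +x all obstructed ⇒ blocked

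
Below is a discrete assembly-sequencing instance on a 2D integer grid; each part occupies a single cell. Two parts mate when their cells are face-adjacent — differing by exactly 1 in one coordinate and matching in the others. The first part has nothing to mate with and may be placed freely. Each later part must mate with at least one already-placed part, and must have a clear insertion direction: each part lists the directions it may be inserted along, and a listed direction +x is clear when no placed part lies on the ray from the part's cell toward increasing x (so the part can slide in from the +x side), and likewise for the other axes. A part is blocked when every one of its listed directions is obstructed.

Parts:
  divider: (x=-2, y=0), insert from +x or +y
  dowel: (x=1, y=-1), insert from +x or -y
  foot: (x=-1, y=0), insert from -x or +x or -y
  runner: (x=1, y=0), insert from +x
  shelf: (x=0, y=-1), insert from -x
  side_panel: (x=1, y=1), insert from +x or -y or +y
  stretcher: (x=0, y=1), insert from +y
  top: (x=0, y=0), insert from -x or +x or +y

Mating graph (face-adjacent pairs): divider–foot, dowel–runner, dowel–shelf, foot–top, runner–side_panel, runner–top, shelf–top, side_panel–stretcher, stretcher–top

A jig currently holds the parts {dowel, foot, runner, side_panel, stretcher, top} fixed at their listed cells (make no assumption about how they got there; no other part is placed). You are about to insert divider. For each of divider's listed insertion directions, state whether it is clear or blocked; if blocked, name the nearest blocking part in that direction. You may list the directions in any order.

+x: nearest on ray is foot@(-1, 0) ⇒ blocked
+y: ray from divider(-2, 0) has no placed part ⇒ clear

+x: blocked by foot; +y: clear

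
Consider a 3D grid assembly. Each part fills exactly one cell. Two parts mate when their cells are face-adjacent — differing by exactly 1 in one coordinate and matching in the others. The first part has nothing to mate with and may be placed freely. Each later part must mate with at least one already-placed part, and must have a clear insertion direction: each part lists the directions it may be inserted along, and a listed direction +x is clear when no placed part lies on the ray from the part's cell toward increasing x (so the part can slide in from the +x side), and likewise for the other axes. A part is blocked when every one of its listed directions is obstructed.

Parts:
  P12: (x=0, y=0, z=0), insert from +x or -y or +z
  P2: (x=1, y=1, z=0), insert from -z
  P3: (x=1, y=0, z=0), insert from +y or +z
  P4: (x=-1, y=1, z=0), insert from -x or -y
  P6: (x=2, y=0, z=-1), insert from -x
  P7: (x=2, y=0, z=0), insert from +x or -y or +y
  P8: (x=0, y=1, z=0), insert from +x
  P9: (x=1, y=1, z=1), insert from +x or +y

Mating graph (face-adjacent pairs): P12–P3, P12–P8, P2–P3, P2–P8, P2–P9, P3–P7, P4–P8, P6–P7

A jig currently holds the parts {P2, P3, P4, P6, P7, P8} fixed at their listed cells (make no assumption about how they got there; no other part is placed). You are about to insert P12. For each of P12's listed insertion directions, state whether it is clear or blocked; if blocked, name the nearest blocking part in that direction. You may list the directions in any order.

+x: blocked by P3; +z: clear; -y: clear

+x: nearest on ray is P3@(1, 0, 0) ⇒ blocked
-y: ray from P12(0, 0, 0) has no placed part ⇒ clear
+z: ray from P12(0, 0, 0) has no placed part ⇒ clear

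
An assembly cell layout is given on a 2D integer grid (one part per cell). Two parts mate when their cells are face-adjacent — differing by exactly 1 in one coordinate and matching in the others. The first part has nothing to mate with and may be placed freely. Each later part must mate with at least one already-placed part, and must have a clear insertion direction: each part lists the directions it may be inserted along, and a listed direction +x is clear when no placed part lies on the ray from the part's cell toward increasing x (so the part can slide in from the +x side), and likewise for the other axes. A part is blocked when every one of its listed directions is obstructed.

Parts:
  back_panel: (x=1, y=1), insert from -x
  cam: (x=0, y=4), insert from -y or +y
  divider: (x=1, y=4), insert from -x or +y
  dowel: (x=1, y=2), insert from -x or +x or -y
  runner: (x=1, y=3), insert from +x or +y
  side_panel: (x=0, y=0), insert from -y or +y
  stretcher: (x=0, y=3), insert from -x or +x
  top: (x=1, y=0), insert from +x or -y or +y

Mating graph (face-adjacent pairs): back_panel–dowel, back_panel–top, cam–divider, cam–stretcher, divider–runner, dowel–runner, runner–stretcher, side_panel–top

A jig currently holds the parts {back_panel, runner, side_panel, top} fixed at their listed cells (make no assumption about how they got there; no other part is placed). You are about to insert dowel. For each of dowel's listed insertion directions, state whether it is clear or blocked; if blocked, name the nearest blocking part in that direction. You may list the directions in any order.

+x: clear; -x: clear; -y: blocked by back_panel

-x: ray from dowel(1, 2) has no placed part ⇒ clear
+x: ray from dowel(1, 2) has no placed part ⇒ clear
-y: nearest on ray is back_panel@(1, 1) ⇒ blocked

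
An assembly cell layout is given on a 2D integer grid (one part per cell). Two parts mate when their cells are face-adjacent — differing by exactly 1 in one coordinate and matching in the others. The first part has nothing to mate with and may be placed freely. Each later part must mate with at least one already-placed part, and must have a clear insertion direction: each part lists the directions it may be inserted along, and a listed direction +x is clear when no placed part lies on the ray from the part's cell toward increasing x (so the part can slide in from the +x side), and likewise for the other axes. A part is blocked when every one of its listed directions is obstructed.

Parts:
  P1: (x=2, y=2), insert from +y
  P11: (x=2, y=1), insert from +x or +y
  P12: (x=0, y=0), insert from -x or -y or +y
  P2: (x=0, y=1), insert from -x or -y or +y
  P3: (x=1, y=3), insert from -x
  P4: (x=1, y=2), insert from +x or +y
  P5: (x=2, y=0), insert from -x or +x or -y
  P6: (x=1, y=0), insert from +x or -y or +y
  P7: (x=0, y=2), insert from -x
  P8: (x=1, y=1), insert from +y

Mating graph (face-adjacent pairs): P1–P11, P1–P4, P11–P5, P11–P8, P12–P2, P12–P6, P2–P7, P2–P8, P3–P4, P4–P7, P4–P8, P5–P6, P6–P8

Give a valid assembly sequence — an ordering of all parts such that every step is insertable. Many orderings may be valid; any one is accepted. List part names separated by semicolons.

P8; P2; P12; P7; P11; P6; P4; P3; P1; P5

1. P8@(1, 1) [+y clear] — {P8}
2. P2@(0, 1) [-x clear] — {P2, P8}
3. P12@(0, 0) [-x clear] — {P12, P2, P8}
4. P7@(0, 2) [-x clear] — {P12, P2, P7, P8}
5. P11@(2, 1) [+x clear] — {P11, P12, P2, P7, P8}
6. P6@(1, 0) [+x clear] — {P11, P12, P2, P6, P7, P8}
7. P4@(1, 2) [+x clear] — {P11, P12, P2, P4, P6, P7, P8}
8. P3@(1, 3) [-x clear] — {P11, P12, P2, P3, P4, P6, P7, P8}
9. P1@(2, 2) [+y clear] — {P1, P11, P12, P2, P3, P4, P6, P7, P8}
10. P5@(2, 0) [+x clear] — {P1, P11, P12, P2, P3, P4, P5, P6, P7, P8}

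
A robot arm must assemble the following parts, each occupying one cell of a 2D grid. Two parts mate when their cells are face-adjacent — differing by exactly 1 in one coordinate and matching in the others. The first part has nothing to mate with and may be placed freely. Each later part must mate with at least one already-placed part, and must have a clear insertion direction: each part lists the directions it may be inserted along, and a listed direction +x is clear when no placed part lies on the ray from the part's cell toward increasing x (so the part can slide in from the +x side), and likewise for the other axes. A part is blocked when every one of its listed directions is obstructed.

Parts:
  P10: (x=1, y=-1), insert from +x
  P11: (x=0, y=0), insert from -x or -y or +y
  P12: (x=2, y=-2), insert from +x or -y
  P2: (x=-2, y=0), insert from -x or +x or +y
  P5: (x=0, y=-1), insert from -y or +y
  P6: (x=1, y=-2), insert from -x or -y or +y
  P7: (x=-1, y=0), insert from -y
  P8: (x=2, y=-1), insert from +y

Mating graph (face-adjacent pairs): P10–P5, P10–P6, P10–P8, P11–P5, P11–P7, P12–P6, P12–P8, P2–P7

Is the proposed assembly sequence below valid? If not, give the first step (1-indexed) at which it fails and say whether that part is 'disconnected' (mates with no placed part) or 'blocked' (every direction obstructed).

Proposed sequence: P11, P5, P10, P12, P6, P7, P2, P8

Invalid at step 4 (disconnected)

1. P11@(0, 0) [-x clear] — {P11}
2. P5@(0, -1) [-y clear] — {P11, P5}
3. P10@(1, -1) [+x clear] — {P10, P11, P5}
4. P12@(2, -2) — no placed neighbour ⇒ disconnected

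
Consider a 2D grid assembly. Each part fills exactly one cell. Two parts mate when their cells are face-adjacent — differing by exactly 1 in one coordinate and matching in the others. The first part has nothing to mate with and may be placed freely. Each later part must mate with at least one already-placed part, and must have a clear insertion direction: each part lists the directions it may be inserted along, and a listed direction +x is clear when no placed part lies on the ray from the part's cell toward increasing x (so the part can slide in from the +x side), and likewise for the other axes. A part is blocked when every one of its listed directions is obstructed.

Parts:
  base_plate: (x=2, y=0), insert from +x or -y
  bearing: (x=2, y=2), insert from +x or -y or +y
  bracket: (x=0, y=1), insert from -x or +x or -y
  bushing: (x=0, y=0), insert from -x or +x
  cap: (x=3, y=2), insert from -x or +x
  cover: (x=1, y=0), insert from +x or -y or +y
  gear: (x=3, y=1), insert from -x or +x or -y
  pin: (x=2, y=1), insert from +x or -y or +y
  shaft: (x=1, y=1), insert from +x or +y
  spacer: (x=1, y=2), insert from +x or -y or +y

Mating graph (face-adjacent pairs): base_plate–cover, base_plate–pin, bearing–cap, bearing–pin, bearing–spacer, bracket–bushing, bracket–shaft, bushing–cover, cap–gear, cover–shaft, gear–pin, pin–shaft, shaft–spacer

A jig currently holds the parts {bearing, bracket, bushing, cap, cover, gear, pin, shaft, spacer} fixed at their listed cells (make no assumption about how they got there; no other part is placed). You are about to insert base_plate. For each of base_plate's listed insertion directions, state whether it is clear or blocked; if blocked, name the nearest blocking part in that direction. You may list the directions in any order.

+x: clear; -y: clear

+x: ray from base_plate(2, 0) has no placed part ⇒ clear
-y: ray from base_plate(2, 0) has no placed part ⇒ clear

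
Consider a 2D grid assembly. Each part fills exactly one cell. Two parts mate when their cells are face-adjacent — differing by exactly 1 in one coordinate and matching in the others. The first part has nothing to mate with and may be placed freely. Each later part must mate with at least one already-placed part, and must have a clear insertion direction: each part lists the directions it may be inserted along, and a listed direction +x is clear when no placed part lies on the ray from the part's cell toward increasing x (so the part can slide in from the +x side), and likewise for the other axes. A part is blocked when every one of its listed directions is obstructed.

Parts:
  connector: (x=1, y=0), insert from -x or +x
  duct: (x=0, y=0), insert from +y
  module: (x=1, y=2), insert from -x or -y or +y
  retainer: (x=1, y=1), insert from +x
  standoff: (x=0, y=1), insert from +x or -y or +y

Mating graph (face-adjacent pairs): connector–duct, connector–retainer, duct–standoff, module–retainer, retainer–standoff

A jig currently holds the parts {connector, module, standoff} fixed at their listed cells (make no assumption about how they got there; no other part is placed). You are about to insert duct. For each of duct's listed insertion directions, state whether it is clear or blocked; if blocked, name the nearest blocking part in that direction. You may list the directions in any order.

+y: blocked by standoff

+y: nearest on ray is standoff@(0, 1) ⇒ blocked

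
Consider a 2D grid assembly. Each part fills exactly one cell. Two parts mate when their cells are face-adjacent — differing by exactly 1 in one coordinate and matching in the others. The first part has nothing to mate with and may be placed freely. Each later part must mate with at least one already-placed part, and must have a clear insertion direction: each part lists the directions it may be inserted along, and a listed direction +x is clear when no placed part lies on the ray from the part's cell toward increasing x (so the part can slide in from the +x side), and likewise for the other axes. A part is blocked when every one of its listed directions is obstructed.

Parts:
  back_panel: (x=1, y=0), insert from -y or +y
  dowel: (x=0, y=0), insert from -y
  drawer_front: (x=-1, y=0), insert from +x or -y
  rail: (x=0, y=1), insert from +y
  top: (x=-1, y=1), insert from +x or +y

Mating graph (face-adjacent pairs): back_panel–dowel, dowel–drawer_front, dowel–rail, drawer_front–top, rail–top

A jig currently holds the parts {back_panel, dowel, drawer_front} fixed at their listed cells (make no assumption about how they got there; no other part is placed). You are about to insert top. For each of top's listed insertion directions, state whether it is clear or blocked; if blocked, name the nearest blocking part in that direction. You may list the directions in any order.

+x: clear; +y: clear

+x: ray from top(-1, 1) has no placed part ⇒ clear
+y: ray from top(-1, 1) has no placed part ⇒ clear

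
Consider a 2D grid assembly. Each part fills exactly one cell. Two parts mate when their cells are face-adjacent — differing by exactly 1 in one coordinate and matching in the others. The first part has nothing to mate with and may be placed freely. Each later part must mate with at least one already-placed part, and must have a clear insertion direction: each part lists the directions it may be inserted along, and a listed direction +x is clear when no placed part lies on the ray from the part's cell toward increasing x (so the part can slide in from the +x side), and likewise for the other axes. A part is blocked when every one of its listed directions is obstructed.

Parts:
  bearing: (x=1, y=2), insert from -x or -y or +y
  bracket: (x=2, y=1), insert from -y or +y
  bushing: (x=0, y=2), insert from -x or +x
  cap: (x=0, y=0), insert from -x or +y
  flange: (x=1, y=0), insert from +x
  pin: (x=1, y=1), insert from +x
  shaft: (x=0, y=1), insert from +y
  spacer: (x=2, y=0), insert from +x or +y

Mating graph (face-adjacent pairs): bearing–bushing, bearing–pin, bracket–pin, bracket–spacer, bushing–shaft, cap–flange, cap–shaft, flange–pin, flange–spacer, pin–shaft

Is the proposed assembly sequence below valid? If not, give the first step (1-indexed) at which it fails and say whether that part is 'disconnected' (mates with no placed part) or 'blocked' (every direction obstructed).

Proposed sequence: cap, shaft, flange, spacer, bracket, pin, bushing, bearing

Invalid at step 6 (blocked)

1. cap@(0, 0) [-x clear] — {cap}
2. shaft@(0, 1) [+y clear] — {cap, shaft}
3. flange@(1, 0) [+x clear] — {cap, flange, shaft}
4. spacer@(2, 0) [+x clear] — {cap, flange, shaft, spacer}
5. bracket@(2, 1) [+y clear] — {bracket, cap, flange, shaft, spacer}
6. pin@(1, 1) — +x all obstructed ⇒ blocked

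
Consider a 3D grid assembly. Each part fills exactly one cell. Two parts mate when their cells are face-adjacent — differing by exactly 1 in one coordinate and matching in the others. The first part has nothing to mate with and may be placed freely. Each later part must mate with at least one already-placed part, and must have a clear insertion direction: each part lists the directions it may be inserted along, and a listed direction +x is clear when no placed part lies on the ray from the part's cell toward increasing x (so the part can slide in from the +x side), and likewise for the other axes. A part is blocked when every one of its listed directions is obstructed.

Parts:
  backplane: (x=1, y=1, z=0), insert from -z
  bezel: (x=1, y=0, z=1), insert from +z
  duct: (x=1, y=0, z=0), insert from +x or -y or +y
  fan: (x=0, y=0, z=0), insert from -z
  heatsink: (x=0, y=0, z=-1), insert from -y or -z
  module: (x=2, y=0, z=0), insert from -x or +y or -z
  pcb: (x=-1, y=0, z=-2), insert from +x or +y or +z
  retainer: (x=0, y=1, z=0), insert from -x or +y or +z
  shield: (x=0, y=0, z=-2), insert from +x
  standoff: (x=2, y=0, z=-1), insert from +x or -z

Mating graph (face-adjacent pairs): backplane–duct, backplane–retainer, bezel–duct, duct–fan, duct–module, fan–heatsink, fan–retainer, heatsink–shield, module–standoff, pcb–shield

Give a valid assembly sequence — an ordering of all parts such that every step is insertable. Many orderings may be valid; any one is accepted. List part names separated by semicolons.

fan; duct; backplane; module; bezel; retainer; standoff; heatsink; shield; pcb

1. fan@(0, 0, 0) [-z clear] — {fan}
2. duct@(1, 0, 0) [+x clear] — {duct, fan}
3. backplane@(1, 1, 0) [-z clear] — {backplane, duct, fan}
4. module@(2, 0, 0) [+y clear] — {backplane, duct, fan, module}
5. bezel@(1, 0, 1) [+z clear] — {backplane, bezel, duct, fan, module}
6. retainer@(0, 1, 0) [-x clear] — {backplane, bezel, duct, fan, module, retainer}
7. standoff@(2, 0, -1) [+x clear] — {backplane, bezel, duct, fan, module, retainer, standoff}
8. heatsink@(0, 0, -1) [-y clear] — {backplane, bezel, duct, fan, heatsink, module, retainer, standoff}
9. shield@(0, 0, -2) [+x clear] — {backplane, bezel, duct, fan, heatsink, module, retainer, shield, standoff}
10. pcb@(-1, 0, -2) [+y clear] — {backplane, bezel, duct, fan, heatsink, module, pcb, retainer, shield, standoff}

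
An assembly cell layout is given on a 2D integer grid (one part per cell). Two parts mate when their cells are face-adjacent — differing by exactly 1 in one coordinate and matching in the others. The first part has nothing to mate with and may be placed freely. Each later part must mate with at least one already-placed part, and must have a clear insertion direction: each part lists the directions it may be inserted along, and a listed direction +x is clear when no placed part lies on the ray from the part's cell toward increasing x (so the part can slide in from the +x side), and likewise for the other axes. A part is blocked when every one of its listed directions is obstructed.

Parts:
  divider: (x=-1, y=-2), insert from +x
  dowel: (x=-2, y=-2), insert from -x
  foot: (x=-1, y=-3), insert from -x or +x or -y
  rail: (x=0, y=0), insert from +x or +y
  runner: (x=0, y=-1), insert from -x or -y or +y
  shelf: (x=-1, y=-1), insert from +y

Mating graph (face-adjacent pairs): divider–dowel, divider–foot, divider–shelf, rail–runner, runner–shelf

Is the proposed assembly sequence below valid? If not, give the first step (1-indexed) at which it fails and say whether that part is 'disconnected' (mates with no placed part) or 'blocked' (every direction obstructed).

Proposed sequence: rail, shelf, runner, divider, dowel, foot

1. rail@(0, 0) [+x clear] — {rail}
2. shelf@(-1, -1) — no placed neighbour ⇒ disconnected

Invalid at step 2 (disconnected)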